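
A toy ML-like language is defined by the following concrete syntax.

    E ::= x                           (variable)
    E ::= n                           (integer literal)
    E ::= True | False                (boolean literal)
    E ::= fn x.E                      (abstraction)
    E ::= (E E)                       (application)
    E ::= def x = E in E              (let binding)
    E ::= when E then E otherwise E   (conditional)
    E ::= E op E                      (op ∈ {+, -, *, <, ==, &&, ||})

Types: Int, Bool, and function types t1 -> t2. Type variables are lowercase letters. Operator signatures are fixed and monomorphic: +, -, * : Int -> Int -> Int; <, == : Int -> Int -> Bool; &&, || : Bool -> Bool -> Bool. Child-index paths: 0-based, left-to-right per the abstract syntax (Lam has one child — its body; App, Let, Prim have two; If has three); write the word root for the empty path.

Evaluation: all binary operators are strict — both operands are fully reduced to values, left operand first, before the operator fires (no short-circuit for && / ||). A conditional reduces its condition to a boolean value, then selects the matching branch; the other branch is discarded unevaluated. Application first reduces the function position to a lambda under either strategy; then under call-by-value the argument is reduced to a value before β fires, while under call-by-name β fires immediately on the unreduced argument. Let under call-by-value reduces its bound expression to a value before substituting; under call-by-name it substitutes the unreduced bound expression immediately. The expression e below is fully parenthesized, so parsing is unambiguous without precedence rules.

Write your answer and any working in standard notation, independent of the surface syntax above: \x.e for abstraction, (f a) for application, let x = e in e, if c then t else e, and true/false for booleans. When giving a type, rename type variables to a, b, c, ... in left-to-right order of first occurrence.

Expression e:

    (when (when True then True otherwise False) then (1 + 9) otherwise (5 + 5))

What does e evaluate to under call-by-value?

Trace:
step 0: (if (if true then true else false) then (1 + 9) else (5 + 5))
step 1: [if@0] (if true then (1 + 9) else (5 + 5))
step 2: [if@root] (1 + 9)
step 3: [delta@root] 10

Answer: 10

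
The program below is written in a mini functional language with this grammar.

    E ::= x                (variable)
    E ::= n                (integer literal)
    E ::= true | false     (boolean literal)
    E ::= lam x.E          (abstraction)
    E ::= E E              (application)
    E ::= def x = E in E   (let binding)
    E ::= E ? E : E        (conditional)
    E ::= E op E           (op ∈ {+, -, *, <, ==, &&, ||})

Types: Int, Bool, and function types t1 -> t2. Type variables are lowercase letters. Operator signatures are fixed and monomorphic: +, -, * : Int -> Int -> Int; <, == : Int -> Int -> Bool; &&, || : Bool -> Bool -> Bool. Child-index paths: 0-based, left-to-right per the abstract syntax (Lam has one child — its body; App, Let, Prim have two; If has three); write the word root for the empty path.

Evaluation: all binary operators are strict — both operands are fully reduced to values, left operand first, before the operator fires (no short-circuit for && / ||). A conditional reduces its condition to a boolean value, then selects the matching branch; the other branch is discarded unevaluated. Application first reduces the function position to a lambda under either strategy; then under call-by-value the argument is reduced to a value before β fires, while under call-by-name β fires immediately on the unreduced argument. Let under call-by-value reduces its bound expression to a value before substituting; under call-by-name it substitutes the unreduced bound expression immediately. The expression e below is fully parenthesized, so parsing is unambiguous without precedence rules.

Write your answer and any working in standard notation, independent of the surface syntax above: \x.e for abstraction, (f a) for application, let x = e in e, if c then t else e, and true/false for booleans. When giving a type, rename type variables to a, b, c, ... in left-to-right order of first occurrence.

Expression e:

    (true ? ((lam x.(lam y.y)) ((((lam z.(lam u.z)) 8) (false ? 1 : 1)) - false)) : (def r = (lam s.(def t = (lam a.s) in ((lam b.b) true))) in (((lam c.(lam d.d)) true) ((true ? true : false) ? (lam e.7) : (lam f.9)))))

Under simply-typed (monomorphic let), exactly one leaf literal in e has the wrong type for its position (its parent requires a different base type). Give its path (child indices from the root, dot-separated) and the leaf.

Answer: 1.1.1 : false

Trace:
  unify Bool ~ Bool
y : b
\y._ : b -> b
\x._ : a -> b -> b
z : c
\u._ : d -> c
\z._ : c -> d -> c
  unify c -> d -> c ~ Int -> e
  unify c ~ Int
  unify d -> Int ~ e
_ _ : d -> Int
  unify Bool ~ Bool
  unify Int ~ Int
  unify d -> Int ~ Int -> f
  unify d ~ Int
  unify Int ~ f
_ _ : Int
  unify Int ~ Int
  unify Bool ~ Int
  FAIL: mismatch Bool ~ Int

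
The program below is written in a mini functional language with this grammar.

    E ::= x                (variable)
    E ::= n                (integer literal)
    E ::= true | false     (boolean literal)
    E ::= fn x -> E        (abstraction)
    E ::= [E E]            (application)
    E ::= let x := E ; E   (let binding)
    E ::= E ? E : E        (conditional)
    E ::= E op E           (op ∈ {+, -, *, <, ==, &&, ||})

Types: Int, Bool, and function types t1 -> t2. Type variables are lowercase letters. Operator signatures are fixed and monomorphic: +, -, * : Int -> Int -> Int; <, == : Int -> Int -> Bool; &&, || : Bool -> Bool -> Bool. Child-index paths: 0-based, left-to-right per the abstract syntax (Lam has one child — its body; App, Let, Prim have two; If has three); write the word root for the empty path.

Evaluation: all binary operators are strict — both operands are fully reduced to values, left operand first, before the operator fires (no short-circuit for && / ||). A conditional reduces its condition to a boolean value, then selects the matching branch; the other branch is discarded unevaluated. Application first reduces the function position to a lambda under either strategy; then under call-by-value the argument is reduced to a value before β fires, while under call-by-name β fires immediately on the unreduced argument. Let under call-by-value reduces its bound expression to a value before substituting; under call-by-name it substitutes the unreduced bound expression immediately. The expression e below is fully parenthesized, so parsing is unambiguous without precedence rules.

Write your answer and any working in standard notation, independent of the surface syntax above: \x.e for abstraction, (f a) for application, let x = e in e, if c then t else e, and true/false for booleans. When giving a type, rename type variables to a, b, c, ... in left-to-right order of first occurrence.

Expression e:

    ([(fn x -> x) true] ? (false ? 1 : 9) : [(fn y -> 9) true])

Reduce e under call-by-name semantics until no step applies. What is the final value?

Derivation:
step 0: (if ((\x.x) true) then (if false then 1 else 9) else ((\y.9) true))
step 1: [beta@0] (if true then (if false then 1 else 9) else ((\y.9) true))
step 2: [if@root] (if false then 1 else 9)
step 3: [if@root] 9

Answer: 9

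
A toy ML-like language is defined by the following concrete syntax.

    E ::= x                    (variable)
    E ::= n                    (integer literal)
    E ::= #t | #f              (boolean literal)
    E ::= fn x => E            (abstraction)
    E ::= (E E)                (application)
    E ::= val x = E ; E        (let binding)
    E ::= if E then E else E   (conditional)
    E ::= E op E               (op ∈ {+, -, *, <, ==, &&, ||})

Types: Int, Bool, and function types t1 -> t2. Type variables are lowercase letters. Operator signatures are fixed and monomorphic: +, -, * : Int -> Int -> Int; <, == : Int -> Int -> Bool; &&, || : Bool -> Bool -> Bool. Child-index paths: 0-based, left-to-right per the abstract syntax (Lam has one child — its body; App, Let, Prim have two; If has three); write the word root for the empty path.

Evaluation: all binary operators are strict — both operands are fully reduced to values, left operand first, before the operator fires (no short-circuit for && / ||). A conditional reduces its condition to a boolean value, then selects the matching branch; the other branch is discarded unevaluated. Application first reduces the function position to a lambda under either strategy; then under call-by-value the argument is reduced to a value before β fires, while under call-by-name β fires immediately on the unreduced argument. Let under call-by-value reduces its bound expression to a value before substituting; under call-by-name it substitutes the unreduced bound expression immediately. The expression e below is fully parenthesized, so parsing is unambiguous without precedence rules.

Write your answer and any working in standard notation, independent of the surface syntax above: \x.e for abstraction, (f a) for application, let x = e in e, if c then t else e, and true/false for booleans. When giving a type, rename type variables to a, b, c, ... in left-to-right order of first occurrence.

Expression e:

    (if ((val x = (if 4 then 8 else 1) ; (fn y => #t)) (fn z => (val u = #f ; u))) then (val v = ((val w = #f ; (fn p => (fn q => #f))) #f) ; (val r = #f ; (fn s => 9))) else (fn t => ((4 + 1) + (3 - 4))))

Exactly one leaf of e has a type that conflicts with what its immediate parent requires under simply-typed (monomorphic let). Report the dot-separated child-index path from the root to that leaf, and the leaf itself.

Trace:
  unify Int ~ Bool
  FAIL: mismatch Int ~ Bool

Answer: 0.0.0.0 : 4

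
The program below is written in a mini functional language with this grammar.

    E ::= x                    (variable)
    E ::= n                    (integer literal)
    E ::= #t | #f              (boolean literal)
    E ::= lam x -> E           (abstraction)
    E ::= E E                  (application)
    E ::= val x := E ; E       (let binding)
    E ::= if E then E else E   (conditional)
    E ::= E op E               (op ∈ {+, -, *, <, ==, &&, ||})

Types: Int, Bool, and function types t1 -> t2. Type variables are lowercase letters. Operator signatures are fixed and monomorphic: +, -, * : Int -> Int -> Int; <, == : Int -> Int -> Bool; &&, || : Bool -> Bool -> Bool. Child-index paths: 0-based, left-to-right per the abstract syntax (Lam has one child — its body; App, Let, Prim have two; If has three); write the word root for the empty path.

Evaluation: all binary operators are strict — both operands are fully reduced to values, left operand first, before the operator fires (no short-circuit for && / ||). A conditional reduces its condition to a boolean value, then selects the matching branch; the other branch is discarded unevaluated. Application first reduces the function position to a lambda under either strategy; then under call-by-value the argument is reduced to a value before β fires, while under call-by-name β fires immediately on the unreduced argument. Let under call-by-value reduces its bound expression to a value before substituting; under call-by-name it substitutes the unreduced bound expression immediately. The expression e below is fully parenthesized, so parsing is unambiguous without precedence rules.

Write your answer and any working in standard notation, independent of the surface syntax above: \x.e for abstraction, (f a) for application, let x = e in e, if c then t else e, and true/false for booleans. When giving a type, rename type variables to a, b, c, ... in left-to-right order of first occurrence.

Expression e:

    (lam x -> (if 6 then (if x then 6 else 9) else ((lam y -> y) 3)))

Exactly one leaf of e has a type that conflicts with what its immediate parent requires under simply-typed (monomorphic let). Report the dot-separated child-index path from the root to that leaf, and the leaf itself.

Trace:
  unify Int ~ Bool
  FAIL: mismatch Int ~ Bool

Answer: 0.0 : 6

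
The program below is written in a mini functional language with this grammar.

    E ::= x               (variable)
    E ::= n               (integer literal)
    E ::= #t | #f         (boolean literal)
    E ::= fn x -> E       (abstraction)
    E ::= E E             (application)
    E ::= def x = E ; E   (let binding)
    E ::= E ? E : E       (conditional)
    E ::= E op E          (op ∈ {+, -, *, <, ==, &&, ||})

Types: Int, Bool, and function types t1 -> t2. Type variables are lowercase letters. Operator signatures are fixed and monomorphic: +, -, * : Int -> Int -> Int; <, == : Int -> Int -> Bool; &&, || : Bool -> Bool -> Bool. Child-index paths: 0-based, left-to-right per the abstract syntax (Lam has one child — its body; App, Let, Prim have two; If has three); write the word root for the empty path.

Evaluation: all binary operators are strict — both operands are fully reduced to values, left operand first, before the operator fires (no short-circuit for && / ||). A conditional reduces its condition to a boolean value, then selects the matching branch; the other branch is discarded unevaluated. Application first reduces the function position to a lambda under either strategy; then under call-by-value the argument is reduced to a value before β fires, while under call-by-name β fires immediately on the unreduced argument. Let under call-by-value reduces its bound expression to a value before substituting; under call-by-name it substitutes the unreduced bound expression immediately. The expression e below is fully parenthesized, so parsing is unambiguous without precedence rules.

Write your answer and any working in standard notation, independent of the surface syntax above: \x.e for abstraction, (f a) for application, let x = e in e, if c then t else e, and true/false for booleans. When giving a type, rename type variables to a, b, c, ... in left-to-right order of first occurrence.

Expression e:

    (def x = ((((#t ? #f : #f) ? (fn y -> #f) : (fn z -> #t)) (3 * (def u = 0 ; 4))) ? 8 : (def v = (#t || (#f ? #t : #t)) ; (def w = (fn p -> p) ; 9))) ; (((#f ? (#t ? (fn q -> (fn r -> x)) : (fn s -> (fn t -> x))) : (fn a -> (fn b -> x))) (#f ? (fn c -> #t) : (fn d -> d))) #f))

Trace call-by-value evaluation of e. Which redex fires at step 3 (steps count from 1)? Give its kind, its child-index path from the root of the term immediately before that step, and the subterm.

Trace:
step 0: (let x = (if ((if (if true then false else false) then (\y.false) else (\z.true)) (3 * (let u = 0 in 4))) then 8 else (let v = (true || (if false then true else true)) in (let w = (\p.p) in 9))) in (((if false then (if true then (\q.(\r.x)) else (\s.(\t.x))) else (\a.(\b.x))) (if false then (\c.true) else (\d.d))) false))
step 1: [if@0.0.0.0] (let x = (if ((if false then (\y.false) else (\z.true)) (3 * (let u = 0 in 4))) then 8 else (let v = (true || (if false then true else true)) in (let w = (\p.p) in 9))) in (((if false then (if true then (\q.(\r.x)) else (\s.(\t.x))) else (\a.(\b.x))) (if false then (\c.true) else (\d.d))) false))
step 2: [if@0.0.0] (let x = (if ((\z.true) (3 * (let u = 0 in 4))) then 8 else (let v = (true || (if false then true else true)) in (let w = (\p.p) in 9))) in (((if false then (if true then (\q.(\r.x)) else (\s.(\t.x))) else (\a.(\b.x))) (if false then (\c.true) else (\d.d))) false))
step 3: [let@0.0.1.1] (let x = (if ((\z.true) (3 * 4)) then 8 else (let v = (true || (if false then true else true)) in (let w = (\p.p) in 9))) in (((if false then (if true then (\q.(\r.x)) else (\s.(\t.x))) else (\a.(\b.x))) (if false then (\c.true) else (\d.d))) false))

Answer: let at 0.0.1.1 : (let u = 0 in 4)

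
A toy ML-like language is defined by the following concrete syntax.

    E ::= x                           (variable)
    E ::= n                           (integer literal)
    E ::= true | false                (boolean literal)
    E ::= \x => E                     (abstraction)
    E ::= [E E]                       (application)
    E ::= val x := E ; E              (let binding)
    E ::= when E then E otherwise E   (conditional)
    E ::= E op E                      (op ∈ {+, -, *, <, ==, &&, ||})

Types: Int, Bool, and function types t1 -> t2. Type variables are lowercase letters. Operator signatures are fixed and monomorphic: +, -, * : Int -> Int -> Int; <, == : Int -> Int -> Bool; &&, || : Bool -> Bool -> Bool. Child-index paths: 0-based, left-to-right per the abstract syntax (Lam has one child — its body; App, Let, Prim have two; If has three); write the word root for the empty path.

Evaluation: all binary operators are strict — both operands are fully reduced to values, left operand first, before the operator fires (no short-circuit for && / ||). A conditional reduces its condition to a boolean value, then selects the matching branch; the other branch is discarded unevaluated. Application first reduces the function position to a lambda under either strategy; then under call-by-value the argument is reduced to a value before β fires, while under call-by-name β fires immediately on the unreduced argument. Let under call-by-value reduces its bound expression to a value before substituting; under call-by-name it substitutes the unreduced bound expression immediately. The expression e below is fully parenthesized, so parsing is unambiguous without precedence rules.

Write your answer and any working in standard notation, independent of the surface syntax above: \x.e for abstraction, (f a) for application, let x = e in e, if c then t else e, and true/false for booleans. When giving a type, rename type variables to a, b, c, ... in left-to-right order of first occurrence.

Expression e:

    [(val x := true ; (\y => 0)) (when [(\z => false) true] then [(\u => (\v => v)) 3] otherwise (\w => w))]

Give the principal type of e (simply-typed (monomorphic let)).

Answer: Int

Working:
let x : Bool
\y._ : a -> Int
\z._ : b -> Bool
  unify b -> Bool ~ Bool -> c
  unify b ~ Bool
  unify Bool ~ c
_ _ : Bool
  unify Bool ~ Bool
v : e
\v._ : e -> e
\u._ : d -> e -> e
  unify d -> e -> e ~ Int -> f
  unify d ~ Int
  unify e -> e ~ f
_ _ : e -> e
w : g
\w._ : g -> g
  unify e -> e ~ g -> g
  unify e ~ g
  unify g ~ g
  unify a -> Int ~ (g -> g) -> h
  unify a ~ g -> g
  unify Int ~ h
_ _ : Int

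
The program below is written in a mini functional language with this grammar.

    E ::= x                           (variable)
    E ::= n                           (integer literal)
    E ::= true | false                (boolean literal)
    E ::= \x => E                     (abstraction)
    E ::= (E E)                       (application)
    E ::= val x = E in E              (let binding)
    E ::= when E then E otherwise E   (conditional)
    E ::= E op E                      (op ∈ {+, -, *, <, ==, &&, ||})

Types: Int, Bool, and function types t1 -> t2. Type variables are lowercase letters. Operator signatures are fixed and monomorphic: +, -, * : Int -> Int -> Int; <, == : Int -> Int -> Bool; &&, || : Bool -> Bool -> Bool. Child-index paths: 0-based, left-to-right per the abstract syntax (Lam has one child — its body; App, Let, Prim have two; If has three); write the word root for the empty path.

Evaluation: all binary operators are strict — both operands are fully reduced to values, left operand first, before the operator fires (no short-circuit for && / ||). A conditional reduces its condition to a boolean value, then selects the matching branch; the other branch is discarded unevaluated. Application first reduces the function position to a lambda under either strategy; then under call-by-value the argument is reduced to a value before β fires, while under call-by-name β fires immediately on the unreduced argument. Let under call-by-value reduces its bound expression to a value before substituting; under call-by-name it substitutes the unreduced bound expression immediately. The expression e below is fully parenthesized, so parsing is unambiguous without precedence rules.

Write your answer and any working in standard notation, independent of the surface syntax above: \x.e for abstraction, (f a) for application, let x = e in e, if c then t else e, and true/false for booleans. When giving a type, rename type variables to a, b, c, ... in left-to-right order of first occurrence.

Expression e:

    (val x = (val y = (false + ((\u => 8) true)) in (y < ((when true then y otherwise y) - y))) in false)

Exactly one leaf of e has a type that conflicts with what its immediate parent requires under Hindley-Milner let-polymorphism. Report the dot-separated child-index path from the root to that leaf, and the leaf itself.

Answer: 0.0.0 : false

Trace:
  unify Bool ~ Int
  FAIL: mismatch Bool ~ Int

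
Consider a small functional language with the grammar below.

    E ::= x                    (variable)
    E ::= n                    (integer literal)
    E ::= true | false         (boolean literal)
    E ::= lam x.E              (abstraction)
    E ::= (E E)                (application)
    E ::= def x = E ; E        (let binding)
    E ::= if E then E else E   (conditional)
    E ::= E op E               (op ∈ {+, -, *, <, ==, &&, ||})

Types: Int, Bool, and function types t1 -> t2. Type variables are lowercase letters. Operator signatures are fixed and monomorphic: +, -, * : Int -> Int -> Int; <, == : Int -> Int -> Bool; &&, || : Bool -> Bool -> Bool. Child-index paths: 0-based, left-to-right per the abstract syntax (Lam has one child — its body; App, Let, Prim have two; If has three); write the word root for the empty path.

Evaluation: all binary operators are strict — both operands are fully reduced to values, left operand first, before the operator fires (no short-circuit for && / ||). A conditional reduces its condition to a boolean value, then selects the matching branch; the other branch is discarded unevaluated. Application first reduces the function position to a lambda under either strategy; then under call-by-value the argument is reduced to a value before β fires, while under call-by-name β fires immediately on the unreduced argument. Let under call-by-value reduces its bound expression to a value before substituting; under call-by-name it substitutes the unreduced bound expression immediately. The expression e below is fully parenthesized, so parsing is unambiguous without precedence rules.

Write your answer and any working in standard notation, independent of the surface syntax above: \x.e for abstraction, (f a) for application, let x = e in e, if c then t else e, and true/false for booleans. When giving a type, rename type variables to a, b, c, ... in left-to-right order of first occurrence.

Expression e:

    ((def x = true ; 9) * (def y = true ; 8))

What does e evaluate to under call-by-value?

Derivation:
step 0: ((let x = true in 9) * (let y = true in 8))
step 1: [let@0] (9 * (let y = true in 8))
step 2: [let@1] (9 * 8)
step 3: [delta@root] 72

Answer: 72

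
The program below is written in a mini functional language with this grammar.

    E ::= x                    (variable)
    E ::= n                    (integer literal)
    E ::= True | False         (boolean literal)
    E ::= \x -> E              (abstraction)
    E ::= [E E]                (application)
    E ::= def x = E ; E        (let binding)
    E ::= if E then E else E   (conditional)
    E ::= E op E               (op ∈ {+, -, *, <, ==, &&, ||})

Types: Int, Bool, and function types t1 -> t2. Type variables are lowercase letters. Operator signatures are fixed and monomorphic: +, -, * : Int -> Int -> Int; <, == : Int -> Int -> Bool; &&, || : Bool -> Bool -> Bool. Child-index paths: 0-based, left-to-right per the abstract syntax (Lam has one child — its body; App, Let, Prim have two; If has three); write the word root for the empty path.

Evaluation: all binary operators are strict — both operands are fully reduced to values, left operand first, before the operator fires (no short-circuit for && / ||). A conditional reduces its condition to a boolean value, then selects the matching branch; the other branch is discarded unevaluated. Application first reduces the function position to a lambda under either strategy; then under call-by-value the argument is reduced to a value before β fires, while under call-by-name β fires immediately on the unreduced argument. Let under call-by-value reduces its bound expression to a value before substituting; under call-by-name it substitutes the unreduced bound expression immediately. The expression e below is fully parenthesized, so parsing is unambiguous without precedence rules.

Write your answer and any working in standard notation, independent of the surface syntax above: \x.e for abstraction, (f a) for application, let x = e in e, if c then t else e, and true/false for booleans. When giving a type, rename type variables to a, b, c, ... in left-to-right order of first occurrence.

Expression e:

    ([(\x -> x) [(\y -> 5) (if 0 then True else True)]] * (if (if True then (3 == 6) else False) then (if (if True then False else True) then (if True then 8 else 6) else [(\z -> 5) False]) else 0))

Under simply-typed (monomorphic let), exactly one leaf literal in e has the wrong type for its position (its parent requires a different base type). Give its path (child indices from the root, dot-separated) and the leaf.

Working:
x : a
\x._ : a -> a
\y._ : b -> Int
  unify Int ~ Bool
  FAIL: mismatch Int ~ Bool

Answer: 0.1.1.0 : 0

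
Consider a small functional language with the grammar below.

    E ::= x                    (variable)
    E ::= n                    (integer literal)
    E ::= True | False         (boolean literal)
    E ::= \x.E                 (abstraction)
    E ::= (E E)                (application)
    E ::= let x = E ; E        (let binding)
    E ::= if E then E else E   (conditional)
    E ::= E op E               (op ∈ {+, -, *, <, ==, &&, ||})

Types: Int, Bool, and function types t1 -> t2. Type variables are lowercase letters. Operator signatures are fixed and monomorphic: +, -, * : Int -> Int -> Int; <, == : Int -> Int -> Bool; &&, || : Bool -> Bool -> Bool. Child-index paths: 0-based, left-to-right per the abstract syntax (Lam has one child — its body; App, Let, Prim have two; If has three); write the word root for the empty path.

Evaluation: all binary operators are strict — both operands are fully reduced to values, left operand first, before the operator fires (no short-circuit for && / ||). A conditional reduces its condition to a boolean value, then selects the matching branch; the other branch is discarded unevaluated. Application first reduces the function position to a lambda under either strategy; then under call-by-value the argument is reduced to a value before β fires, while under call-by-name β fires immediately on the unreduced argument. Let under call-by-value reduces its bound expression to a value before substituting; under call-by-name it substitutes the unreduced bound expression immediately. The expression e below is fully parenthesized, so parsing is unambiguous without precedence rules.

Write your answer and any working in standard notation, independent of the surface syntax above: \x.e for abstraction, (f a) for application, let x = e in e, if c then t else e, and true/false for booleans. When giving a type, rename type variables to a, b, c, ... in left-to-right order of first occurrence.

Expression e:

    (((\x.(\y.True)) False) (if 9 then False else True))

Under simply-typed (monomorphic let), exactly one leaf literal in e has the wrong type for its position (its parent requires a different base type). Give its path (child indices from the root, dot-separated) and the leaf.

Answer: 1.0 : 9

Trace:
\y._ : b -> Bool
\x._ : a -> b -> Bool
  unify a -> b -> Bool ~ Bool -> c
  unify a ~ Bool
  unify b -> Bool ~ c
_ _ : b -> Bool
  unify Int ~ Bool
  FAIL: mismatch Int ~ Bool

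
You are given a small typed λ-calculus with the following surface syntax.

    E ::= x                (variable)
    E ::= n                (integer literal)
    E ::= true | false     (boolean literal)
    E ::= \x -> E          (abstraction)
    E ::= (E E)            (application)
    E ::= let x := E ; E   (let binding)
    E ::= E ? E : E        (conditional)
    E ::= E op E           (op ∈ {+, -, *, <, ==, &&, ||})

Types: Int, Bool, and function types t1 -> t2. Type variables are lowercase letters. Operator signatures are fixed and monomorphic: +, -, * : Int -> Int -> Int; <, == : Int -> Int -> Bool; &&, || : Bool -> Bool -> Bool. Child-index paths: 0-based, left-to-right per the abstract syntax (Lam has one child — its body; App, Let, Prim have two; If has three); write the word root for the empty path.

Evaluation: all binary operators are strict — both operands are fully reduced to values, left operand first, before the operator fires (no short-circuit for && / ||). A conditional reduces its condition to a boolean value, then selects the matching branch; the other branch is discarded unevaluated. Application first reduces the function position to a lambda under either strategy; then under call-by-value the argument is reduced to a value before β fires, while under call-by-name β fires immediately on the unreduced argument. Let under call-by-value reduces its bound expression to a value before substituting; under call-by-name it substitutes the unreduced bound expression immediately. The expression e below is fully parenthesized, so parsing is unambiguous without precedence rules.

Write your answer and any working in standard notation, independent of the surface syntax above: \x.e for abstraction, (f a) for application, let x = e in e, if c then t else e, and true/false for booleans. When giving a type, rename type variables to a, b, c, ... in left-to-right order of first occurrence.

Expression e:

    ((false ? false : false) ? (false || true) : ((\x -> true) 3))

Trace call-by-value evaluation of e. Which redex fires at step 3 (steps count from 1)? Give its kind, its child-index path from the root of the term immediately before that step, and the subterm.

Working:
step 0: (if (if false then false else false) then (false || true) else ((\x.true) 3))
step 1: [if@0] (if false then (false || true) else ((\x.true) 3))
step 2: [if@root] ((\x.true) 3)
step 3: [beta@root] true

Answer: beta at root : ((\x.true) 3)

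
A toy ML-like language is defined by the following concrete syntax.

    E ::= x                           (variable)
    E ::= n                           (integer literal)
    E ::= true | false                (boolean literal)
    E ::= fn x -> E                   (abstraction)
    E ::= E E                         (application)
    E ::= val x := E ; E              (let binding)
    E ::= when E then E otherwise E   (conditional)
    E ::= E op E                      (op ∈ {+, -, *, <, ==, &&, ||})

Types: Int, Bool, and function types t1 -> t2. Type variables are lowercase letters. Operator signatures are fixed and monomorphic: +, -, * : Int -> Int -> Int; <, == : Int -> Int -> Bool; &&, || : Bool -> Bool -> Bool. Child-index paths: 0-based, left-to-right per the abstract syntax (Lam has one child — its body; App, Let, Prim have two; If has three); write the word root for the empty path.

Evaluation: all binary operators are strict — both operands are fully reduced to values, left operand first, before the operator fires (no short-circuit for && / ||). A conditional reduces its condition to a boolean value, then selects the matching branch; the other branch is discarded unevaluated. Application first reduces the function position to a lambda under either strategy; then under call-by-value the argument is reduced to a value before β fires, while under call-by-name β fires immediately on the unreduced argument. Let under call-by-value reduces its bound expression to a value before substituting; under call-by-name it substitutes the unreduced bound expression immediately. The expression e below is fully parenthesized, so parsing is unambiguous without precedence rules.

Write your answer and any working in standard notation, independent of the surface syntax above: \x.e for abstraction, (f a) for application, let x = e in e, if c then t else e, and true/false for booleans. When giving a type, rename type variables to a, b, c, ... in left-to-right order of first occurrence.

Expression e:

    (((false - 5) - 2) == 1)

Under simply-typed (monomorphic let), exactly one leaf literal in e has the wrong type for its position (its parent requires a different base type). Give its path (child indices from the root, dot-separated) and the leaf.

Answer: 0.0.0 : false

Trace:
  unify Bool ~ Int
  FAIL: mismatch Bool ~ Int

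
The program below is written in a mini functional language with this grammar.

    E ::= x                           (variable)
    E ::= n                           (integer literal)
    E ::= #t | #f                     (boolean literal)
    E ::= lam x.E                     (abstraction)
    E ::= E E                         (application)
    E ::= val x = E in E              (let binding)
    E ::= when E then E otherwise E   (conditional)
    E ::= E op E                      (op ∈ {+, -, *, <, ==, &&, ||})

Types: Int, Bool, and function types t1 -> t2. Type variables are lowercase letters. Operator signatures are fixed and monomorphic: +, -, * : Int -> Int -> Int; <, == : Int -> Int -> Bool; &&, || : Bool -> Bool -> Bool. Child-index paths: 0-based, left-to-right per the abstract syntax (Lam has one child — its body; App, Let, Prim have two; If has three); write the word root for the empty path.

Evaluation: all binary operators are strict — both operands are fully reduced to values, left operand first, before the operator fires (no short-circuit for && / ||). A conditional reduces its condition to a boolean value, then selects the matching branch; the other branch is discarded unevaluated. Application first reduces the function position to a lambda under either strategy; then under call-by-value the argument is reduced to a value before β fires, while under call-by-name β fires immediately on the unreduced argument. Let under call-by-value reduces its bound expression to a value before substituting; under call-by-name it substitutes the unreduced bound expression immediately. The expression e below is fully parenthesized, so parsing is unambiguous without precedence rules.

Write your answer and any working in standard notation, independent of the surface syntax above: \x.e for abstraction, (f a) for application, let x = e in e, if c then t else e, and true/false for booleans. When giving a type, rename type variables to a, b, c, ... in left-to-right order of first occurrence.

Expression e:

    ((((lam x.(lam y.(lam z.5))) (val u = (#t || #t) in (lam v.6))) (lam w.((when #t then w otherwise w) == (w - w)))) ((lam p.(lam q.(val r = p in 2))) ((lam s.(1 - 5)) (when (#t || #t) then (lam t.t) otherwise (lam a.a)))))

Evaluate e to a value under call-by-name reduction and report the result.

Working:
step 0: ((((\x.(\y.(\z.5))) (let u = (true || true) in (\v.6))) (\w.((if true then w else w) == (w - w)))) ((\p.(\q.(let r = p in 2))) ((\s.(1 - 5)) (if (true || true) then (\t.t) else (\a.a)))))
step 1: [beta@0.0] (((\y.(\z.5)) (\w.((if true then w else w) == (w - w)))) ((\p.(\q.(let r = p in 2))) ((\s.(1 - 5)) (if (true || true) then (\t.t) else (\a.a)))))
step 2: [beta@0] ((\z.5) ((\p.(\q.(let r = p in 2))) ((\s.(1 - 5)) (if (true || true) then (\t.t) else (\a.a)))))
step 3: [beta@root] 5

Answer: 5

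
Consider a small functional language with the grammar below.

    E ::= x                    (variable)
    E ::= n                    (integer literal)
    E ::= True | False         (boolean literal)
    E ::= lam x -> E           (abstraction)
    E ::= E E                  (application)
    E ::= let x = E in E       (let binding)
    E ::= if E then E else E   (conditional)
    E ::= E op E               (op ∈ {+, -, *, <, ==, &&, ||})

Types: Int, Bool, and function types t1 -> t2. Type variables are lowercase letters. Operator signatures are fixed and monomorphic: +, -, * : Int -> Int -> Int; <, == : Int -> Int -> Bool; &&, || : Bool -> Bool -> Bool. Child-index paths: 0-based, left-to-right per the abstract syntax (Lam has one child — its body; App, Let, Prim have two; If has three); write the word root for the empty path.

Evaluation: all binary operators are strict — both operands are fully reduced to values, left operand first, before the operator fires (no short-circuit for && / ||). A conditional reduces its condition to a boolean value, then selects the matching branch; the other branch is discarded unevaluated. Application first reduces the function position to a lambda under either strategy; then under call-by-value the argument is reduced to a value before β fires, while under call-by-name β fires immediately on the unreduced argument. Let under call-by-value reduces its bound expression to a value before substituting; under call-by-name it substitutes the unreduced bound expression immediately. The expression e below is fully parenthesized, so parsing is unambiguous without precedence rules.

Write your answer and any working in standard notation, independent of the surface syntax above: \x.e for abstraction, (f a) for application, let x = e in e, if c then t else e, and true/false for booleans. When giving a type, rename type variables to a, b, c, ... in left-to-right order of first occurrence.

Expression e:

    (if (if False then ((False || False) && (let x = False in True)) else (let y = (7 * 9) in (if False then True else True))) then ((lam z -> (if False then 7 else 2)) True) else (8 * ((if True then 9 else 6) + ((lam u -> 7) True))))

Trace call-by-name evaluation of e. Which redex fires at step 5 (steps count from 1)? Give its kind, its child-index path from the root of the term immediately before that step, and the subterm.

Trace:
step 0: (if (if false then ((false || false) && (let x = false in true)) else (let y = (7 * 9) in (if false then true else true))) then ((\z.(if false then 7 else 2)) true) else (8 * ((if true then 9 else 6) + ((\u.7) true))))
step 1: [if@0] (if (let y = (7 * 9) in (if false then true else true)) then ((\z.(if false then 7 else 2)) true) else (8 * ((if true then 9 else 6) + ((\u.7) true))))
step 2: [let@0] (if (if false then true else true) then ((\z.(if false then 7 else 2)) true) else (8 * ((if true then 9 else 6) + ((\u.7) true))))
step 3: [if@0] (if true then ((\z.(if false then 7 else 2)) true) else (8 * ((if true then 9 else 6) + ((\u.7) true))))
step 4: [if@root] ((\z.(if false then 7 else 2)) true)
step 5: [beta@root] (if false then 7 else 2)

Answer: beta at root : ((\z.(if false then 7 else 2)) true)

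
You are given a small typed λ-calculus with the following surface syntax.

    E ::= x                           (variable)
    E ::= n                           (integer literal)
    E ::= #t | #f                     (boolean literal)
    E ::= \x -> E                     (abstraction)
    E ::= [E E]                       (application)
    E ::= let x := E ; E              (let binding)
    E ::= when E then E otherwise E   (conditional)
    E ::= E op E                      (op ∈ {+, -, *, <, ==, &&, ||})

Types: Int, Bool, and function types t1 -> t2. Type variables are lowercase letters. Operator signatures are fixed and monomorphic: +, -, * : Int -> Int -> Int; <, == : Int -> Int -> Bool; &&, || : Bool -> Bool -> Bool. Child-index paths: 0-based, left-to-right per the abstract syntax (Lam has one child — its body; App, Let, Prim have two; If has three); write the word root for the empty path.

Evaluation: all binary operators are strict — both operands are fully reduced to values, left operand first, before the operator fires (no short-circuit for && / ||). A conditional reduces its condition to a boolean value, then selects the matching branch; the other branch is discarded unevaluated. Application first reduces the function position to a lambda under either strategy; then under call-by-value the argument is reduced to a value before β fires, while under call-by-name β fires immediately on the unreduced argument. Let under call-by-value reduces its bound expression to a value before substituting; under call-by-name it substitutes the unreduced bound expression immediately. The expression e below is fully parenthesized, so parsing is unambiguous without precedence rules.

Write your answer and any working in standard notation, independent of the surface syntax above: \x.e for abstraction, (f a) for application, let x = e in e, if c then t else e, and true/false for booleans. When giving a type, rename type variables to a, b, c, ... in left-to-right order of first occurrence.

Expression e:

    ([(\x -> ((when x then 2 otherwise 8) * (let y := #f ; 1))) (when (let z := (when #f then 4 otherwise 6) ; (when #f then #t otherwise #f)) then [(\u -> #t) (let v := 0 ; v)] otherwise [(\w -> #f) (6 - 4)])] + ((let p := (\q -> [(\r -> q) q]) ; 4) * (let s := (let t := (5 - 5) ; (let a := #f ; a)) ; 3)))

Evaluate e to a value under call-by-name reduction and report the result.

Answer: 20

Trace:
step 0: (((\x.((if x then 2 else 8) * (let y = false in 1))) (if (let z = (if false then 4 else 6) in (if false then true else false)) then ((\u.true) (let v = 0 in v)) else ((\w.false) (6 - 4)))) + ((let p = (\q.((\r.q) q)) in 4) * (let s = (let t = (5 - 5) in (let a = false in a)) in 3)))
step 1: [beta@0] (((if (if (let z = (if false then 4 else 6) in (if false then true else false)) then ((\u.true) (let v = 0 in v)) else ((\w.false) (6 - 4))) then 2 else 8) * (let y = false in 1)) + ((let p = (\q.((\r.q) q)) in 4) * (let s = (let t = (5 - 5) in (let a = false in a)) in 3)))
step 2: [let@0.0.0.0] (((if (if (if false then true else false) then ((\u.true) (let v = 0 in v)) else ((\w.false) (6 - 4))) then 2 else 8) * (let y = false in 1)) + ((let p = (\q.((\r.q) q)) in 4) * (let s = (let t = (5 - 5) in (let a = false in a)) in 3)))
step 3: [if@0.0.0.0] (((if (if false then ((\u.true) (let v = 0 in v)) else ((\w.false) (6 - 4))) then 2 else 8) * (let y = false in 1)) + ((let p = (\q.((\r.q) q)) in 4) * (let s = (let t = (5 - 5) in (let a = false in a)) in 3)))
step 4: [if@0.0.0] (((if ((\w.false) (6 - 4)) then 2 else 8) * (let y = false in 1)) + ((let p = (\q.((\r.q) q)) in 4) * (let s = (let t = (5 - 5) in (let a = false in a)) in 3)))
step 5: [beta@0.0.0] (((if false then 2 else 8) * (let y = false in 1)) + ((let p = (\q.((\r.q) q)) in 4) * (let s = (let t = (5 - 5) in (let a = false in a)) in 3)))
step 6: [if@0.0] ((8 * (let y = false in 1)) + ((let p = (\q.((\r.q) q)) in 4) * (let s = (let t = (5 - 5) in (let a = false in a)) in 3)))
step 7: [let@0.1] ((8 * 1) + ((let p = (\q.((\r.q) q)) in 4) * (let s = (let t = (5 - 5) in (let a = false in a)) in 3)))
step 8: [delta@0] (8 + ((let p = (\q.((\r.q) q)) in 4) * (let s = (let t = (5 - 5) in (let a = false in a)) in 3)))
step 9: [let@1.0] (8 + (4 * (let s = (let t = (5 - 5) in (let a = false in a)) in 3)))
step 10: [let@1.1] (8 + (4 * 3))
step 11: [delta@1] (8 + 12)
step 12: [delta@root] 20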